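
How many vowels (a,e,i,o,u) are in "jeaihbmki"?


Input: jeaihbmki
Checking each character:
  'j' at position 0: consonant
  'e' at position 1: vowel (running total: 1)
  'a' at position 2: vowel (running total: 2)
  'i' at position 3: vowel (running total: 3)
  'h' at position 4: consonant
  'b' at position 5: consonant
  'm' at position 6: consonant
  'k' at position 7: consonant
  'i' at position 8: vowel (running total: 4)
Total vowels: 4

4


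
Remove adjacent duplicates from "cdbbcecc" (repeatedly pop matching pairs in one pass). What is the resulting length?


Input: cdbbcecc
Stack-based adjacent duplicate removal:
  Read 'c': push. Stack: c
  Read 'd': push. Stack: cd
  Read 'b': push. Stack: cdb
  Read 'b': matches stack top 'b' => pop. Stack: cd
  Read 'c': push. Stack: cdc
  Read 'e': push. Stack: cdce
  Read 'c': push. Stack: cdcec
  Read 'c': matches stack top 'c' => pop. Stack: cdce
Final stack: "cdce" (length 4)

4


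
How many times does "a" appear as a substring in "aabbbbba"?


Searching for "a" in "aabbbbba"
Scanning each position:
  Position 0: "a" => MATCH
  Position 1: "a" => MATCH
  Position 2: "b" => no
  Position 3: "b" => no
  Position 4: "b" => no
  Position 5: "b" => no
  Position 6: "b" => no
  Position 7: "a" => MATCH
Total occurrences: 3

3


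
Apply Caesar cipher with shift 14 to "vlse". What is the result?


Caesar cipher: shift "vlse" by 14
  'v' (pos 21) + 14 = pos 9 = 'j'
  'l' (pos 11) + 14 = pos 25 = 'z'
  's' (pos 18) + 14 = pos 6 = 'g'
  'e' (pos 4) + 14 = pos 18 = 's'
Result: jzgs

jzgs


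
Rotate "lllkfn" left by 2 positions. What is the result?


Input: "lllkfn", rotate left by 2
First 2 characters: "ll"
Remaining characters: "lkfn"
Concatenate remaining + first: "lkfn" + "ll" = "lkfnll"

lkfnll


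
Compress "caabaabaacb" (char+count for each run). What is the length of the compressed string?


Input: caabaabaacb
Runs:
  'c' x 1 => "c1"
  'a' x 2 => "a2"
  'b' x 1 => "b1"
  'a' x 2 => "a2"
  'b' x 1 => "b1"
  'a' x 2 => "a2"
  'c' x 1 => "c1"
  'b' x 1 => "b1"
Compressed: "c1a2b1a2b1a2c1b1"
Compressed length: 16

16


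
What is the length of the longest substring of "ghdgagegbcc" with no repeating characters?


Input: "ghdgagegbcc"
Sliding window (track last position of each char):
  Position 0 ('g'): window [0,0] length 1 -- new best
  Position 1 ('h'): window [0,1] length 2 -- new best
  Position 2 ('d'): window [0,2] length 3 -- new best
  Position 3 ('g'): repeat (last at 0), move window start to 1
  Position 3 ('g'): window [1,3] length 3
  Position 4 ('a'): window [1,4] length 4 -- new best
  Position 5 ('g'): repeat (last at 3), move window start to 4
  Position 5 ('g'): window [4,5] length 2
  Position 6 ('e'): window [4,6] length 3
  Position 7 ('g'): repeat (last at 5), move window start to 6
  Position 7 ('g'): window [6,7] length 2
  Position 8 ('b'): window [6,8] length 3
  Position 9 ('c'): window [6,9] length 4
  Position 10 ('c'): repeat (last at 9), move window start to 10
  Position 10 ('c'): window [10,10] length 1
Longest substring with no repeats: "hdga" with length 4

4


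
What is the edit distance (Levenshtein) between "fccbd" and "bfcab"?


Computing edit distance: "fccbd" -> "bfcab"
DP table:
           b    f    c    a    b
      0    1    2    3    4    5
  f   1    1    1    2    3    4
  c   2    2    2    1    2    3
  c   3    3    3    2    2    3
  b   4    3    4    3    3    2
  d   5    4    4    4    4    3
Edit distance = dp[5][5] = 3

3


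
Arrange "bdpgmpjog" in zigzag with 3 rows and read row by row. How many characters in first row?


Zigzag "bdpgmpjog" into 3 rows:
Placing characters:
  'b' => row 0
  'd' => row 1
  'p' => row 2
  'g' => row 1
  'm' => row 0
  'p' => row 1
  'j' => row 2
  'o' => row 1
  'g' => row 0
Rows:
  Row 0: "bmg"
  Row 1: "dgpo"
  Row 2: "pj"
First row length: 3

3


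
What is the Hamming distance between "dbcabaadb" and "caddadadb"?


Comparing "dbcabaadb" and "caddadadb" position by position:
  Position 0: 'd' vs 'c' => differ
  Position 1: 'b' vs 'a' => differ
  Position 2: 'c' vs 'd' => differ
  Position 3: 'a' vs 'd' => differ
  Position 4: 'b' vs 'a' => differ
  Position 5: 'a' vs 'd' => differ
  Position 6: 'a' vs 'a' => same
  Position 7: 'd' vs 'd' => same
  Position 8: 'b' vs 'b' => same
Total differences (Hamming distance): 6

6


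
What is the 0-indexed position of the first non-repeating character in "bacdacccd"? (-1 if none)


Input: bacdacccd
Character frequencies:
  'a': 2
  'b': 1
  'c': 4
  'd': 2
Scanning left to right for freq == 1:
  Position 0 ('b'): unique! => answer = 0

0


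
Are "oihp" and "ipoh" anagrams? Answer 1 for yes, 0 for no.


Strings: "oihp", "ipoh"
Sorted first:  hiop
Sorted second: hiop
Sorted forms match => anagrams

1


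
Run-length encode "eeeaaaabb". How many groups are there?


Input: eeeaaaabb
Scanning for consecutive runs:
  Group 1: 'e' x 3 (positions 0-2)
  Group 2: 'a' x 4 (positions 3-6)
  Group 3: 'b' x 2 (positions 7-8)
Total groups: 3

3


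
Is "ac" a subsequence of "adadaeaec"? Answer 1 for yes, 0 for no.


Check if "ac" is a subsequence of "adadaeaec"
Greedy scan:
  Position 0 ('a'): matches sub[0] = 'a'
  Position 1 ('d'): no match needed
  Position 2 ('a'): no match needed
  Position 3 ('d'): no match needed
  Position 4 ('a'): no match needed
  Position 5 ('e'): no match needed
  Position 6 ('a'): no match needed
  Position 7 ('e'): no match needed
  Position 8 ('c'): matches sub[1] = 'c'
All 2 characters matched => is a subsequence

1


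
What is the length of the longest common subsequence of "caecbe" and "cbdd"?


LCS of "caecbe" and "cbdd"
DP table:
           c    b    d    d
      0    0    0    0    0
  c   0    1    1    1    1
  a   0    1    1    1    1
  e   0    1    1    1    1
  c   0    1    1    1    1
  b   0    1    2    2    2
  e   0    1    2    2    2
LCS length = dp[6][4] = 2

2


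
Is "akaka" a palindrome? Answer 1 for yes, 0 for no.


Input: akaka
Reversed: akaka
  Compare pos 0 ('a') with pos 4 ('a'): match
  Compare pos 1 ('k') with pos 3 ('k'): match
Result: palindrome

1


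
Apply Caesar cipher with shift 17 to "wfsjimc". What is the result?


Caesar cipher: shift "wfsjimc" by 17
  'w' (pos 22) + 17 = pos 13 = 'n'
  'f' (pos 5) + 17 = pos 22 = 'w'
  's' (pos 18) + 17 = pos 9 = 'j'
  'j' (pos 9) + 17 = pos 0 = 'a'
  'i' (pos 8) + 17 = pos 25 = 'z'
  'm' (pos 12) + 17 = pos 3 = 'd'
  'c' (pos 2) + 17 = pos 19 = 't'
Result: nwjazdt

nwjazdt


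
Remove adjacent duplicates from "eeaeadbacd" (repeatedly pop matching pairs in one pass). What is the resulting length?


Input: eeaeadbacd
Stack-based adjacent duplicate removal:
  Read 'e': push. Stack: e
  Read 'e': matches stack top 'e' => pop. Stack: (empty)
  Read 'a': push. Stack: a
  Read 'e': push. Stack: ae
  Read 'a': push. Stack: aea
  Read 'd': push. Stack: aead
  Read 'b': push. Stack: aeadb
  Read 'a': push. Stack: aeadba
  Read 'c': push. Stack: aeadbac
  Read 'd': push. Stack: aeadbacd
Final stack: "aeadbacd" (length 8)

8


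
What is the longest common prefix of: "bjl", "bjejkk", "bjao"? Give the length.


Words: bjl, bjejkk, bjao
  Position 0: all 'b' => match
  Position 1: all 'j' => match
  Position 2: ('l', 'e', 'a') => mismatch, stop
LCP = "bj" (length 2)

2


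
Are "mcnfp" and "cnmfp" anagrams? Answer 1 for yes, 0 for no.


Strings: "mcnfp", "cnmfp"
Sorted first:  cfmnp
Sorted second: cfmnp
Sorted forms match => anagrams

1


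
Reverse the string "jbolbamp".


Input: jbolbamp
Reading characters right to left:
  Position 7: 'p'
  Position 6: 'm'
  Position 5: 'a'
  Position 4: 'b'
  Position 3: 'l'
  Position 2: 'o'
  Position 1: 'b'
  Position 0: 'j'
Reversed: pmablobj

pmablobj


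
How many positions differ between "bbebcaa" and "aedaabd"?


Comparing "bbebcaa" and "aedaabd" position by position:
  Position 0: 'b' vs 'a' => DIFFER
  Position 1: 'b' vs 'e' => DIFFER
  Position 2: 'e' vs 'd' => DIFFER
  Position 3: 'b' vs 'a' => DIFFER
  Position 4: 'c' vs 'a' => DIFFER
  Position 5: 'a' vs 'b' => DIFFER
  Position 6: 'a' vs 'd' => DIFFER
Positions that differ: 7

7


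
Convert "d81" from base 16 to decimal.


Input: "d81" in base 16
Positional expansion:
  Digit 'd' (value 13) x 16^2 = 3328
  Digit '8' (value 8) x 16^1 = 128
  Digit '1' (value 1) x 16^0 = 1
Sum = 3457

3457


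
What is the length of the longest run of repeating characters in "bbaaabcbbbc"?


Input: "bbaaabcbbbc"
Scanning for longest run:
  Position 1 ('b'): continues run of 'b', length=2
  Position 2 ('a'): new char, reset run to 1
  Position 3 ('a'): continues run of 'a', length=2
  Position 4 ('a'): continues run of 'a', length=3
  Position 5 ('b'): new char, reset run to 1
  Position 6 ('c'): new char, reset run to 1
  Position 7 ('b'): new char, reset run to 1
  Position 8 ('b'): continues run of 'b', length=2
  Position 9 ('b'): continues run of 'b', length=3
  Position 10 ('c'): new char, reset run to 1
Longest run: 'a' with length 3

3


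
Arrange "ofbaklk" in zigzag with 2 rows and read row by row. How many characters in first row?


Zigzag "ofbaklk" into 2 rows:
Placing characters:
  'o' => row 0
  'f' => row 1
  'b' => row 0
  'a' => row 1
  'k' => row 0
  'l' => row 1
  'k' => row 0
Rows:
  Row 0: "obkk"
  Row 1: "fal"
First row length: 4

4


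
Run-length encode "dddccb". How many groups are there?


Input: dddccb
Scanning for consecutive runs:
  Group 1: 'd' x 3 (positions 0-2)
  Group 2: 'c' x 2 (positions 3-4)
  Group 3: 'b' x 1 (positions 5-5)
Total groups: 3

3


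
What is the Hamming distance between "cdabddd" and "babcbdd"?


Comparing "cdabddd" and "babcbdd" position by position:
  Position 0: 'c' vs 'b' => differ
  Position 1: 'd' vs 'a' => differ
  Position 2: 'a' vs 'b' => differ
  Position 3: 'b' vs 'c' => differ
  Position 4: 'd' vs 'b' => differ
  Position 5: 'd' vs 'd' => same
  Position 6: 'd' vs 'd' => same
Total differences (Hamming distance): 5

5


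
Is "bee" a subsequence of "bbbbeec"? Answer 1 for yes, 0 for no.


Check if "bee" is a subsequence of "bbbbeec"
Greedy scan:
  Position 0 ('b'): matches sub[0] = 'b'
  Position 1 ('b'): no match needed
  Position 2 ('b'): no match needed
  Position 3 ('b'): no match needed
  Position 4 ('e'): matches sub[1] = 'e'
  Position 5 ('e'): matches sub[2] = 'e'
  Position 6 ('c'): no match needed
All 3 characters matched => is a subsequence

1


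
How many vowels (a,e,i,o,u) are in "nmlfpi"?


Input: nmlfpi
Checking each character:
  'n' at position 0: consonant
  'm' at position 1: consonant
  'l' at position 2: consonant
  'f' at position 3: consonant
  'p' at position 4: consonant
  'i' at position 5: vowel (running total: 1)
Total vowels: 1

1


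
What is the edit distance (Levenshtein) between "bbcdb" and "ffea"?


Computing edit distance: "bbcdb" -> "ffea"
DP table:
           f    f    e    a
      0    1    2    3    4
  b   1    1    2    3    4
  b   2    2    2    3    4
  c   3    3    3    3    4
  d   4    4    4    4    4
  b   5    5    5    5    5
Edit distance = dp[5][4] = 5

5


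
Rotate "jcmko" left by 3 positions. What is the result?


Input: "jcmko", rotate left by 3
First 3 characters: "jcm"
Remaining characters: "ko"
Concatenate remaining + first: "ko" + "jcm" = "kojcm"

kojcm


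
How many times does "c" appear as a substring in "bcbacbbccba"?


Searching for "c" in "bcbacbbccba"
Scanning each position:
  Position 0: "b" => no
  Position 1: "c" => MATCH
  Position 2: "b" => no
  Position 3: "a" => no
  Position 4: "c" => MATCH
  Position 5: "b" => no
  Position 6: "b" => no
  Position 7: "c" => MATCH
  Position 8: "c" => MATCH
  Position 9: "b" => no
  Position 10: "a" => no
Total occurrences: 4

4


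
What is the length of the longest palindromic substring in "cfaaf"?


Input: "cfaaf"
Checking substrings for palindromes:
  [1:5] "faaf" (len 4) => palindrome
  [2:4] "aa" (len 2) => palindrome
Longest palindromic substring: "faaf" with length 4

4


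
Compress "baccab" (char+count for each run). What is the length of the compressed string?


Input: baccab
Runs:
  'b' x 1 => "b1"
  'a' x 1 => "a1"
  'c' x 2 => "c2"
  'a' x 1 => "a1"
  'b' x 1 => "b1"
Compressed: "b1a1c2a1b1"
Compressed length: 10

10


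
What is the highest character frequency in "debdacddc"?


Input: debdacddc
Character counts:
  'a': 1
  'b': 1
  'c': 2
  'd': 4
  'e': 1
Maximum frequency: 4

4


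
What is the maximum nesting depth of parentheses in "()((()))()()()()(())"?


Input: "()((()))()()()()(())"
Tracking depth:
  Position 0 '(': depth becomes 1
  Position 1 ')': depth becomes 0
  Position 2 '(': depth becomes 1
  Position 3 '(': depth becomes 2
  Position 4 '(': depth becomes 3
  Position 5 ')': depth becomes 2
  Position 6 ')': depth becomes 1
  Position 7 ')': depth becomes 0
  Position 8 '(': depth becomes 1
  Position 9 ')': depth becomes 0
  Position 10 '(': depth becomes 1
  Position 11 ')': depth becomes 0
  Position 12 '(': depth becomes 1
  Position 13 ')': depth becomes 0
  Position 14 '(': depth becomes 1
  Position 15 ')': depth becomes 0
  Position 16 '(': depth becomes 1
  Position 17 '(': depth becomes 2
  Position 18 ')': depth becomes 1
  Position 19 ')': depth becomes 0
Maximum depth reached: 3

3


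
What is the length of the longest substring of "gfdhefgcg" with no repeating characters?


Input: "gfdhefgcg"
Sliding window (track last position of each char):
  Position 0 ('g'): window [0,0] length 1 -- new best
  Position 1 ('f'): window [0,1] length 2 -- new best
  Position 2 ('d'): window [0,2] length 3 -- new best
  Position 3 ('h'): window [0,3] length 4 -- new best
  Position 4 ('e'): window [0,4] length 5 -- new best
  Position 5 ('f'): repeat (last at 1), move window start to 2
  Position 5 ('f'): window [2,5] length 4
  Position 6 ('g'): window [2,6] length 5
  Position 7 ('c'): window [2,7] length 6 -- new best
  Position 8 ('g'): repeat (last at 6), move window start to 7
  Position 8 ('g'): window [7,8] length 2
Longest substring with no repeats: "dhefgc" with length 6

6


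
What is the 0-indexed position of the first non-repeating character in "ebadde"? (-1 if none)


Input: ebadde
Character frequencies:
  'a': 1
  'b': 1
  'd': 2
  'e': 2
Scanning left to right for freq == 1:
  Position 0 ('e'): freq=2, skip
  Position 1 ('b'): unique! => answer = 1

1


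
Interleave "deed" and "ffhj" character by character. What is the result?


Interleaving "deed" and "ffhj":
  Position 0: 'd' from first, 'f' from second => "df"
  Position 1: 'e' from first, 'f' from second => "ef"
  Position 2: 'e' from first, 'h' from second => "eh"
  Position 3: 'd' from first, 'j' from second => "dj"
Result: dfefehdj

dfefehdj


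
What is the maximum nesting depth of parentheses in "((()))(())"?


Input: "((()))(())"
Tracking depth:
  Position 0 '(': depth becomes 1
  Position 1 '(': depth becomes 2
  Position 2 '(': depth becomes 3
  Position 3 ')': depth becomes 2
  Position 4 ')': depth becomes 1
  Position 5 ')': depth becomes 0
  Position 6 '(': depth becomes 1
  Position 7 '(': depth becomes 2
  Position 8 ')': depth becomes 1
  Position 9 ')': depth becomes 0
Maximum depth reached: 3

3


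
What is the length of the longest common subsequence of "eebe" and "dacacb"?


LCS of "eebe" and "dacacb"
DP table:
           d    a    c    a    c    b
      0    0    0    0    0    0    0
  e   0    0    0    0    0    0    0
  e   0    0    0    0    0    0    0
  b   0    0    0    0    0    0    1
  e   0    0    0    0    0    0    1
LCS length = dp[4][6] = 1

1


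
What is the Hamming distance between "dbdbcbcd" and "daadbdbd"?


Comparing "dbdbcbcd" and "daadbdbd" position by position:
  Position 0: 'd' vs 'd' => same
  Position 1: 'b' vs 'a' => differ
  Position 2: 'd' vs 'a' => differ
  Position 3: 'b' vs 'd' => differ
  Position 4: 'c' vs 'b' => differ
  Position 5: 'b' vs 'd' => differ
  Position 6: 'c' vs 'b' => differ
  Position 7: 'd' vs 'd' => same
Total differences (Hamming distance): 6

6


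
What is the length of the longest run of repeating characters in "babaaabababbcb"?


Input: "babaaabababbcb"
Scanning for longest run:
  Position 1 ('a'): new char, reset run to 1
  Position 2 ('b'): new char, reset run to 1
  Position 3 ('a'): new char, reset run to 1
  Position 4 ('a'): continues run of 'a', length=2
  Position 5 ('a'): continues run of 'a', length=3
  Position 6 ('b'): new char, reset run to 1
  Position 7 ('a'): new char, reset run to 1
  Position 8 ('b'): new char, reset run to 1
  Position 9 ('a'): new char, reset run to 1
  Position 10 ('b'): new char, reset run to 1
  Position 11 ('b'): continues run of 'b', length=2
  Position 12 ('c'): new char, reset run to 1
  Position 13 ('b'): new char, reset run to 1
Longest run: 'a' with length 3

3


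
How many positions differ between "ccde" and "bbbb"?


Comparing "ccde" and "bbbb" position by position:
  Position 0: 'c' vs 'b' => DIFFER
  Position 1: 'c' vs 'b' => DIFFER
  Position 2: 'd' vs 'b' => DIFFER
  Position 3: 'e' vs 'b' => DIFFER
Positions that differ: 4

4


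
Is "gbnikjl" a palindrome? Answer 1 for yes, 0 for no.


Input: gbnikjl
Reversed: ljkinbg
  Compare pos 0 ('g') with pos 6 ('l'): MISMATCH
  Compare pos 1 ('b') with pos 5 ('j'): MISMATCH
  Compare pos 2 ('n') with pos 4 ('k'): MISMATCH
Result: not a palindrome

0


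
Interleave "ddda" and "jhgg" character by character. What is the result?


Interleaving "ddda" and "jhgg":
  Position 0: 'd' from first, 'j' from second => "dj"
  Position 1: 'd' from first, 'h' from second => "dh"
  Position 2: 'd' from first, 'g' from second => "dg"
  Position 3: 'a' from first, 'g' from second => "ag"
Result: djdhdgag

djdhdgag


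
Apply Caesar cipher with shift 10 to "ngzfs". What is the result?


Caesar cipher: shift "ngzfs" by 10
  'n' (pos 13) + 10 = pos 23 = 'x'
  'g' (pos 6) + 10 = pos 16 = 'q'
  'z' (pos 25) + 10 = pos 9 = 'j'
  'f' (pos 5) + 10 = pos 15 = 'p'
  's' (pos 18) + 10 = pos 2 = 'c'
Result: xqjpc

xqjpc


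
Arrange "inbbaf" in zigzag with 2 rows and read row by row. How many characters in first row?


Zigzag "inbbaf" into 2 rows:
Placing characters:
  'i' => row 0
  'n' => row 1
  'b' => row 0
  'b' => row 1
  'a' => row 0
  'f' => row 1
Rows:
  Row 0: "iba"
  Row 1: "nbf"
First row length: 3

3


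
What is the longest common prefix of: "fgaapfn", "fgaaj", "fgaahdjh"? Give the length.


Words: fgaapfn, fgaaj, fgaahdjh
  Position 0: all 'f' => match
  Position 1: all 'g' => match
  Position 2: all 'a' => match
  Position 3: all 'a' => match
  Position 4: ('p', 'j', 'h') => mismatch, stop
LCP = "fgaa" (length 4)

4


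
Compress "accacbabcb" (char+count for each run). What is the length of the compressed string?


Input: accacbabcb
Runs:
  'a' x 1 => "a1"
  'c' x 2 => "c2"
  'a' x 1 => "a1"
  'c' x 1 => "c1"
  'b' x 1 => "b1"
  'a' x 1 => "a1"
  'b' x 1 => "b1"
  'c' x 1 => "c1"
  'b' x 1 => "b1"
Compressed: "a1c2a1c1b1a1b1c1b1"
Compressed length: 18

18


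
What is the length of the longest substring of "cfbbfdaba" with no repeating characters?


Input: "cfbbfdaba"
Sliding window (track last position of each char):
  Position 0 ('c'): window [0,0] length 1 -- new best
  Position 1 ('f'): window [0,1] length 2 -- new best
  Position 2 ('b'): window [0,2] length 3 -- new best
  Position 3 ('b'): repeat (last at 2), move window start to 3
  Position 3 ('b'): window [3,3] length 1
  Position 4 ('f'): window [3,4] length 2
  Position 5 ('d'): window [3,5] length 3
  Position 6 ('a'): window [3,6] length 4 -- new best
  Position 7 ('b'): repeat (last at 3), move window start to 4
  Position 7 ('b'): window [4,7] length 4
  Position 8 ('a'): repeat (last at 6), move window start to 7
  Position 8 ('a'): window [7,8] length 2
Longest substring with no repeats: "bfda" with length 4

4


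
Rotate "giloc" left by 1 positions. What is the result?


Input: "giloc", rotate left by 1
First 1 characters: "g"
Remaining characters: "iloc"
Concatenate remaining + first: "iloc" + "g" = "ilocg"

ilocg


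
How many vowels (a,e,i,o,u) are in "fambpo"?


Input: fambpo
Checking each character:
  'f' at position 0: consonant
  'a' at position 1: vowel (running total: 1)
  'm' at position 2: consonant
  'b' at position 3: consonant
  'p' at position 4: consonant
  'o' at position 5: vowel (running total: 2)
Total vowels: 2

2


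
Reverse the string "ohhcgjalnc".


Input: ohhcgjalnc
Reading characters right to left:
  Position 9: 'c'
  Position 8: 'n'
  Position 7: 'l'
  Position 6: 'a'
  Position 5: 'j'
  Position 4: 'g'
  Position 3: 'c'
  Position 2: 'h'
  Position 1: 'h'
  Position 0: 'o'
Reversed: cnlajgchho

cnlajgchho


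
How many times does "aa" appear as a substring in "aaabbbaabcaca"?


Searching for "aa" in "aaabbbaabcaca"
Scanning each position:
  Position 0: "aa" => MATCH
  Position 1: "aa" => MATCH
  Position 2: "ab" => no
  Position 3: "bb" => no
  Position 4: "bb" => no
  Position 5: "ba" => no
  Position 6: "aa" => MATCH
  Position 7: "ab" => no
  Position 8: "bc" => no
  Position 9: "ca" => no
  Position 10: "ac" => no
  Position 11: "ca" => no
Total occurrences: 3

3


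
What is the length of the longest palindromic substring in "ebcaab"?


Input: "ebcaab"
Checking substrings for palindromes:
  [3:5] "aa" (len 2) => palindrome
Longest palindromic substring: "aa" with length 2

2


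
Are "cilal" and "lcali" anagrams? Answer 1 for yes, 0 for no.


Strings: "cilal", "lcali"
Sorted first:  acill
Sorted second: acill
Sorted forms match => anagrams

1


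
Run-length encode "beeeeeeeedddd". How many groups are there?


Input: beeeeeeeedddd
Scanning for consecutive runs:
  Group 1: 'b' x 1 (positions 0-0)
  Group 2: 'e' x 8 (positions 1-8)
  Group 3: 'd' x 4 (positions 9-12)
Total groups: 3

3


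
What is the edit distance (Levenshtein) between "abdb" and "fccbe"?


Computing edit distance: "abdb" -> "fccbe"
DP table:
           f    c    c    b    e
      0    1    2    3    4    5
  a   1    1    2    3    4    5
  b   2    2    2    3    3    4
  d   3    3    3    3    4    4
  b   4    4    4    4    3    4
Edit distance = dp[4][5] = 4

4


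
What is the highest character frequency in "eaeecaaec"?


Input: eaeecaaec
Character counts:
  'a': 3
  'c': 2
  'e': 4
Maximum frequency: 4

4


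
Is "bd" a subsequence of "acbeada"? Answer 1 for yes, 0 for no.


Check if "bd" is a subsequence of "acbeada"
Greedy scan:
  Position 0 ('a'): no match needed
  Position 1 ('c'): no match needed
  Position 2 ('b'): matches sub[0] = 'b'
  Position 3 ('e'): no match needed
  Position 4 ('a'): no match needed
  Position 5 ('d'): matches sub[1] = 'd'
  Position 6 ('a'): no match needed
All 2 characters matched => is a subsequence

1


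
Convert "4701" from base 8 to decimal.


Input: "4701" in base 8
Positional expansion:
  Digit '4' (value 4) x 8^3 = 2048
  Digit '7' (value 7) x 8^2 = 448
  Digit '0' (value 0) x 8^1 = 0
  Digit '1' (value 1) x 8^0 = 1
Sum = 2497

2497


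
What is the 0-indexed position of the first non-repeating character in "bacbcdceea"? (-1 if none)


Input: bacbcdceea
Character frequencies:
  'a': 2
  'b': 2
  'c': 3
  'd': 1
  'e': 2
Scanning left to right for freq == 1:
  Position 0 ('b'): freq=2, skip
  Position 1 ('a'): freq=2, skip
  Position 2 ('c'): freq=3, skip
  Position 3 ('b'): freq=2, skip
  Position 4 ('c'): freq=3, skip
  Position 5 ('d'): unique! => answer = 5

5


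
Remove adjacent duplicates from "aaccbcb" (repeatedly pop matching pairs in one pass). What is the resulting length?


Input: aaccbcb
Stack-based adjacent duplicate removal:
  Read 'a': push. Stack: a
  Read 'a': matches stack top 'a' => pop. Stack: (empty)
  Read 'c': push. Stack: c
  Read 'c': matches stack top 'c' => pop. Stack: (empty)
  Read 'b': push. Stack: b
  Read 'c': push. Stack: bc
  Read 'b': push. Stack: bcb
Final stack: "bcb" (length 3)

3


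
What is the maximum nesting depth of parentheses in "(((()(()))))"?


Input: "(((()(()))))"
Tracking depth:
  Position 0 '(': depth becomes 1
  Position 1 '(': depth becomes 2
  Position 2 '(': depth becomes 3
  Position 3 '(': depth becomes 4
  Position 4 ')': depth becomes 3
  Position 5 '(': depth becomes 4
  Position 6 '(': depth becomes 5
  Position 7 ')': depth becomes 4
  Position 8 ')': depth becomes 3
  Position 9 ')': depth becomes 2
  Position 10 ')': depth becomes 1
  Position 11 ')': depth becomes 0
Maximum depth reached: 5

5


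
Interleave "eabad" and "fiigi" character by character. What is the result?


Interleaving "eabad" and "fiigi":
  Position 0: 'e' from first, 'f' from second => "ef"
  Position 1: 'a' from first, 'i' from second => "ai"
  Position 2: 'b' from first, 'i' from second => "bi"
  Position 3: 'a' from first, 'g' from second => "ag"
  Position 4: 'd' from first, 'i' from second => "di"
Result: efaibiagdi

efaibiagdi


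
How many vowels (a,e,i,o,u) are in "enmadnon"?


Input: enmadnon
Checking each character:
  'e' at position 0: vowel (running total: 1)
  'n' at position 1: consonant
  'm' at position 2: consonant
  'a' at position 3: vowel (running total: 2)
  'd' at position 4: consonant
  'n' at position 5: consonant
  'o' at position 6: vowel (running total: 3)
  'n' at position 7: consonant
Total vowels: 3

3


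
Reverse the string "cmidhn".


Input: cmidhn
Reading characters right to left:
  Position 5: 'n'
  Position 4: 'h'
  Position 3: 'd'
  Position 2: 'i'
  Position 1: 'm'
  Position 0: 'c'
Reversed: nhdimc

nhdimc


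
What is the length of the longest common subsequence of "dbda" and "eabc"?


LCS of "dbda" and "eabc"
DP table:
           e    a    b    c
      0    0    0    0    0
  d   0    0    0    0    0
  b   0    0    0    1    1
  d   0    0    0    1    1
  a   0    0    1    1    1
LCS length = dp[4][4] = 1

1


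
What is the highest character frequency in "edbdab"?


Input: edbdab
Character counts:
  'a': 1
  'b': 2
  'd': 2
  'e': 1
Maximum frequency: 2

2


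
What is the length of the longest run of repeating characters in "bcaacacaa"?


Input: "bcaacacaa"
Scanning for longest run:
  Position 1 ('c'): new char, reset run to 1
  Position 2 ('a'): new char, reset run to 1
  Position 3 ('a'): continues run of 'a', length=2
  Position 4 ('c'): new char, reset run to 1
  Position 5 ('a'): new char, reset run to 1
  Position 6 ('c'): new char, reset run to 1
  Position 7 ('a'): new char, reset run to 1
  Position 8 ('a'): continues run of 'a', length=2
Longest run: 'a' with length 2

2


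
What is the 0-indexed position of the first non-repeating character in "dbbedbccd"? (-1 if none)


Input: dbbedbccd
Character frequencies:
  'b': 3
  'c': 2
  'd': 3
  'e': 1
Scanning left to right for freq == 1:
  Position 0 ('d'): freq=3, skip
  Position 1 ('b'): freq=3, skip
  Position 2 ('b'): freq=3, skip
  Position 3 ('e'): unique! => answer = 3

3


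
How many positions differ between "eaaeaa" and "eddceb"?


Comparing "eaaeaa" and "eddceb" position by position:
  Position 0: 'e' vs 'e' => same
  Position 1: 'a' vs 'd' => DIFFER
  Position 2: 'a' vs 'd' => DIFFER
  Position 3: 'e' vs 'c' => DIFFER
  Position 4: 'a' vs 'e' => DIFFER
  Position 5: 'a' vs 'b' => DIFFER
Positions that differ: 5

5


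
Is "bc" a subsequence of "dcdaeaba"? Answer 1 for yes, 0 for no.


Check if "bc" is a subsequence of "dcdaeaba"
Greedy scan:
  Position 0 ('d'): no match needed
  Position 1 ('c'): no match needed
  Position 2 ('d'): no match needed
  Position 3 ('a'): no match needed
  Position 4 ('e'): no match needed
  Position 5 ('a'): no match needed
  Position 6 ('b'): matches sub[0] = 'b'
  Position 7 ('a'): no match needed
Only matched 1/2 characters => not a subsequence

0


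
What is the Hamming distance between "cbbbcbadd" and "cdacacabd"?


Comparing "cbbbcbadd" and "cdacacabd" position by position:
  Position 0: 'c' vs 'c' => same
  Position 1: 'b' vs 'd' => differ
  Position 2: 'b' vs 'a' => differ
  Position 3: 'b' vs 'c' => differ
  Position 4: 'c' vs 'a' => differ
  Position 5: 'b' vs 'c' => differ
  Position 6: 'a' vs 'a' => same
  Position 7: 'd' vs 'b' => differ
  Position 8: 'd' vs 'd' => same
Total differences (Hamming distance): 6

6


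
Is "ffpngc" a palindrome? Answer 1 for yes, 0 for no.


Input: ffpngc
Reversed: cgnpff
  Compare pos 0 ('f') with pos 5 ('c'): MISMATCH
  Compare pos 1 ('f') with pos 4 ('g'): MISMATCH
  Compare pos 2 ('p') with pos 3 ('n'): MISMATCH
Result: not a palindrome

0


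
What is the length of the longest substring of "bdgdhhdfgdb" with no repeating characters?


Input: "bdgdhhdfgdb"
Sliding window (track last position of each char):
  Position 0 ('b'): window [0,0] length 1 -- new best
  Position 1 ('d'): window [0,1] length 2 -- new best
  Position 2 ('g'): window [0,2] length 3 -- new best
  Position 3 ('d'): repeat (last at 1), move window start to 2
  Position 3 ('d'): window [2,3] length 2
  Position 4 ('h'): window [2,4] length 3
  Position 5 ('h'): repeat (last at 4), move window start to 5
  Position 5 ('h'): window [5,5] length 1
  Position 6 ('d'): window [5,6] length 2
  Position 7 ('f'): window [5,7] length 3
  Position 8 ('g'): window [5,8] length 4 -- new best
  Position 9 ('d'): repeat (last at 6), move window start to 7
  Position 9 ('d'): window [7,9] length 3
  Position 10 ('b'): window [7,10] length 4
Longest substring with no repeats: "hdfg" with length 4

4


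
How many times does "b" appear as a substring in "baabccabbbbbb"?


Searching for "b" in "baabccabbbbbb"
Scanning each position:
  Position 0: "b" => MATCH
  Position 1: "a" => no
  Position 2: "a" => no
  Position 3: "b" => MATCH
  Position 4: "c" => no
  Position 5: "c" => no
  Position 6: "a" => no
  Position 7: "b" => MATCH
  Position 8: "b" => MATCH
  Position 9: "b" => MATCH
  Position 10: "b" => MATCH
  Position 11: "b" => MATCH
  Position 12: "b" => MATCH
Total occurrences: 8

8


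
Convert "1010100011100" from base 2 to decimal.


Input: "1010100011100" in base 2
Positional expansion:
  Digit '1' (value 1) x 2^12 = 4096
  Digit '0' (value 0) x 2^11 = 0
  Digit '1' (value 1) x 2^10 = 1024
  Digit '0' (value 0) x 2^9 = 0
  Digit '1' (value 1) x 2^8 = 256
  Digit '0' (value 0) x 2^7 = 0
  Digit '0' (value 0) x 2^6 = 0
  Digit '0' (value 0) x 2^5 = 0
  Digit '1' (value 1) x 2^4 = 16
  Digit '1' (value 1) x 2^3 = 8
  Digit '1' (value 1) x 2^2 = 4
  Digit '0' (value 0) x 2^1 = 0
  Digit '0' (value 0) x 2^0 = 0
Sum = 5404

5404


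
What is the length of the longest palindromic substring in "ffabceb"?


Input: "ffabceb"
Checking substrings for palindromes:
  [0:2] "ff" (len 2) => palindrome
Longest palindromic substring: "ff" with length 2

2


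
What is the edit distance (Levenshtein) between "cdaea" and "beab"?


Computing edit distance: "cdaea" -> "beab"
DP table:
           b    e    a    b
      0    1    2    3    4
  c   1    1    2    3    4
  d   2    2    2    3    4
  a   3    3    3    2    3
  e   4    4    3    3    3
  a   5    5    4    3    4
Edit distance = dp[5][4] = 4

4


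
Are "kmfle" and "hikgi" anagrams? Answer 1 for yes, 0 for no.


Strings: "kmfle", "hikgi"
Sorted first:  efklm
Sorted second: ghiik
Differ at position 0: 'e' vs 'g' => not anagrams

0


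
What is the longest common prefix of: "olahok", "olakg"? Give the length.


Words: olahok, olakg
  Position 0: all 'o' => match
  Position 1: all 'l' => match
  Position 2: all 'a' => match
  Position 3: ('h', 'k') => mismatch, stop
LCP = "ola" (length 3)

3


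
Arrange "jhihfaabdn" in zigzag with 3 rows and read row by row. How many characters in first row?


Zigzag "jhihfaabdn" into 3 rows:
Placing characters:
  'j' => row 0
  'h' => row 1
  'i' => row 2
  'h' => row 1
  'f' => row 0
  'a' => row 1
  'a' => row 2
  'b' => row 1
  'd' => row 0
  'n' => row 1
Rows:
  Row 0: "jfd"
  Row 1: "hhabn"
  Row 2: "ia"
First row length: 3

3


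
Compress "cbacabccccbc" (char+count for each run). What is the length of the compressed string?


Input: cbacabccccbc
Runs:
  'c' x 1 => "c1"
  'b' x 1 => "b1"
  'a' x 1 => "a1"
  'c' x 1 => "c1"
  'a' x 1 => "a1"
  'b' x 1 => "b1"
  'c' x 4 => "c4"
  'b' x 1 => "b1"
  'c' x 1 => "c1"
Compressed: "c1b1a1c1a1b1c4b1c1"
Compressed length: 18

18


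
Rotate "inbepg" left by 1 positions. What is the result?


Input: "inbepg", rotate left by 1
First 1 characters: "i"
Remaining characters: "nbepg"
Concatenate remaining + first: "nbepg" + "i" = "nbepgi"

nbepgi


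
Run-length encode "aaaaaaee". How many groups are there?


Input: aaaaaaee
Scanning for consecutive runs:
  Group 1: 'a' x 6 (positions 0-5)
  Group 2: 'e' x 2 (positions 6-7)
Total groups: 2

2


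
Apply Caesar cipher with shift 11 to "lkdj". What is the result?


Caesar cipher: shift "lkdj" by 11
  'l' (pos 11) + 11 = pos 22 = 'w'
  'k' (pos 10) + 11 = pos 21 = 'v'
  'd' (pos 3) + 11 = pos 14 = 'o'
  'j' (pos 9) + 11 = pos 20 = 'u'
Result: wvou

wvou


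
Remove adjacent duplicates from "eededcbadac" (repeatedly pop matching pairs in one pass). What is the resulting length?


Input: eededcbadac
Stack-based adjacent duplicate removal:
  Read 'e': push. Stack: e
  Read 'e': matches stack top 'e' => pop. Stack: (empty)
  Read 'd': push. Stack: d
  Read 'e': push. Stack: de
  Read 'd': push. Stack: ded
  Read 'c': push. Stack: dedc
  Read 'b': push. Stack: dedcb
  Read 'a': push. Stack: dedcba
  Read 'd': push. Stack: dedcbad
  Read 'a': push. Stack: dedcbada
  Read 'c': push. Stack: dedcbadac
Final stack: "dedcbadac" (length 9)

9


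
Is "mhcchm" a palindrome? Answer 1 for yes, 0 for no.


Input: mhcchm
Reversed: mhcchm
  Compare pos 0 ('m') with pos 5 ('m'): match
  Compare pos 1 ('h') with pos 4 ('h'): match
  Compare pos 2 ('c') with pos 3 ('c'): match
Result: palindrome

1


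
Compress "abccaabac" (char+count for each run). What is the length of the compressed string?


Input: abccaabac
Runs:
  'a' x 1 => "a1"
  'b' x 1 => "b1"
  'c' x 2 => "c2"
  'a' x 2 => "a2"
  'b' x 1 => "b1"
  'a' x 1 => "a1"
  'c' x 1 => "c1"
Compressed: "a1b1c2a2b1a1c1"
Compressed length: 14

14


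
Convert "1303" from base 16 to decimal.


Input: "1303" in base 16
Positional expansion:
  Digit '1' (value 1) x 16^3 = 4096
  Digit '3' (value 3) x 16^2 = 768
  Digit '0' (value 0) x 16^1 = 0
  Digit '3' (value 3) x 16^0 = 3
Sum = 4867

4867


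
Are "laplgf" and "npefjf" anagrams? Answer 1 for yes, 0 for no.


Strings: "laplgf", "npefjf"
Sorted first:  afgllp
Sorted second: effjnp
Differ at position 0: 'a' vs 'e' => not anagrams

0


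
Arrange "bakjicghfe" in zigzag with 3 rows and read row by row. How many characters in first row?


Zigzag "bakjicghfe" into 3 rows:
Placing characters:
  'b' => row 0
  'a' => row 1
  'k' => row 2
  'j' => row 1
  'i' => row 0
  'c' => row 1
  'g' => row 2
  'h' => row 1
  'f' => row 0
  'e' => row 1
Rows:
  Row 0: "bif"
  Row 1: "ajche"
  Row 2: "kg"
First row length: 3

3


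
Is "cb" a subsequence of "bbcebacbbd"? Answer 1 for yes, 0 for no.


Check if "cb" is a subsequence of "bbcebacbbd"
Greedy scan:
  Position 0 ('b'): no match needed
  Position 1 ('b'): no match needed
  Position 2 ('c'): matches sub[0] = 'c'
  Position 3 ('e'): no match needed
  Position 4 ('b'): matches sub[1] = 'b'
  Position 5 ('a'): no match needed
  Position 6 ('c'): no match needed
  Position 7 ('b'): no match needed
  Position 8 ('b'): no match needed
  Position 9 ('d'): no match needed
All 2 characters matched => is a subsequence

1


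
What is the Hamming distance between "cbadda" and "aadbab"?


Comparing "cbadda" and "aadbab" position by position:
  Position 0: 'c' vs 'a' => differ
  Position 1: 'b' vs 'a' => differ
  Position 2: 'a' vs 'd' => differ
  Position 3: 'd' vs 'b' => differ
  Position 4: 'd' vs 'a' => differ
  Position 5: 'a' vs 'b' => differ
Total differences (Hamming distance): 6

6


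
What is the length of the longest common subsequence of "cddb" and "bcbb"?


LCS of "cddb" and "bcbb"
DP table:
           b    c    b    b
      0    0    0    0    0
  c   0    0    1    1    1
  d   0    0    1    1    1
  d   0    0    1    1    1
  b   0    1    1    2    2
LCS length = dp[4][4] = 2

2


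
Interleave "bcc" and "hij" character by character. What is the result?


Interleaving "bcc" and "hij":
  Position 0: 'b' from first, 'h' from second => "bh"
  Position 1: 'c' from first, 'i' from second => "ci"
  Position 2: 'c' from first, 'j' from second => "cj"
Result: bhcicj

bhcicj


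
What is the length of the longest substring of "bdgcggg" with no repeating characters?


Input: "bdgcggg"
Sliding window (track last position of each char):
  Position 0 ('b'): window [0,0] length 1 -- new best
  Position 1 ('d'): window [0,1] length 2 -- new best
  Position 2 ('g'): window [0,2] length 3 -- new best
  Position 3 ('c'): window [0,3] length 4 -- new best
  Position 4 ('g'): repeat (last at 2), move window start to 3
  Position 4 ('g'): window [3,4] length 2
  Position 5 ('g'): repeat (last at 4), move window start to 5
  Position 5 ('g'): window [5,5] length 1
  Position 6 ('g'): repeat (last at 5), move window start to 6
  Position 6 ('g'): window [6,6] length 1
Longest substring with no repeats: "bdgc" with length 4

4


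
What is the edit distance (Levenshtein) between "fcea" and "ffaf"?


Computing edit distance: "fcea" -> "ffaf"
DP table:
           f    f    a    f
      0    1    2    3    4
  f   1    0    1    2    3
  c   2    1    1    2    3
  e   3    2    2    2    3
  a   4    3    3    2    3
Edit distance = dp[4][4] = 3

3


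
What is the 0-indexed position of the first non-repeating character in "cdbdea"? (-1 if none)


Input: cdbdea
Character frequencies:
  'a': 1
  'b': 1
  'c': 1
  'd': 2
  'e': 1
Scanning left to right for freq == 1:
  Position 0 ('c'): unique! => answer = 0

0


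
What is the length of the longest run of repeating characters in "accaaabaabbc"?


Input: "accaaabaabbc"
Scanning for longest run:
  Position 1 ('c'): new char, reset run to 1
  Position 2 ('c'): continues run of 'c', length=2
  Position 3 ('a'): new char, reset run to 1
  Position 4 ('a'): continues run of 'a', length=2
  Position 5 ('a'): continues run of 'a', length=3
  Position 6 ('b'): new char, reset run to 1
  Position 7 ('a'): new char, reset run to 1
  Position 8 ('a'): continues run of 'a', length=2
  Position 9 ('b'): new char, reset run to 1
  Position 10 ('b'): continues run of 'b', length=2
  Position 11 ('c'): new char, reset run to 1
Longest run: 'a' with length 3

3


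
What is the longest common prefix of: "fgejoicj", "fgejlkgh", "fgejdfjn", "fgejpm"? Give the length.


Words: fgejoicj, fgejlkgh, fgejdfjn, fgejpm
  Position 0: all 'f' => match
  Position 1: all 'g' => match
  Position 2: all 'e' => match
  Position 3: all 'j' => match
  Position 4: ('o', 'l', 'd', 'p') => mismatch, stop
LCP = "fgej" (length 4)

4


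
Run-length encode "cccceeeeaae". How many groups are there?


Input: cccceeeeaae
Scanning for consecutive runs:
  Group 1: 'c' x 4 (positions 0-3)
  Group 2: 'e' x 4 (positions 4-7)
  Group 3: 'a' x 2 (positions 8-9)
  Group 4: 'e' x 1 (positions 10-10)
Total groups: 4

4


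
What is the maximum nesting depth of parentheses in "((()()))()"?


Input: "((()()))()"
Tracking depth:
  Position 0 '(': depth becomes 1
  Position 1 '(': depth becomes 2
  Position 2 '(': depth becomes 3
  Position 3 ')': depth becomes 2
  Position 4 '(': depth becomes 3
  Position 5 ')': depth becomes 2
  Position 6 ')': depth becomes 1
  Position 7 ')': depth becomes 0
  Position 8 '(': depth becomes 1
  Position 9 ')': depth becomes 0
Maximum depth reached: 3

3


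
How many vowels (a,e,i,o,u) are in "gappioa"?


Input: gappioa
Checking each character:
  'g' at position 0: consonant
  'a' at position 1: vowel (running total: 1)
  'p' at position 2: consonant
  'p' at position 3: consonant
  'i' at position 4: vowel (running total: 2)
  'o' at position 5: vowel (running total: 3)
  'a' at position 6: vowel (running total: 4)
Total vowels: 4

4
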